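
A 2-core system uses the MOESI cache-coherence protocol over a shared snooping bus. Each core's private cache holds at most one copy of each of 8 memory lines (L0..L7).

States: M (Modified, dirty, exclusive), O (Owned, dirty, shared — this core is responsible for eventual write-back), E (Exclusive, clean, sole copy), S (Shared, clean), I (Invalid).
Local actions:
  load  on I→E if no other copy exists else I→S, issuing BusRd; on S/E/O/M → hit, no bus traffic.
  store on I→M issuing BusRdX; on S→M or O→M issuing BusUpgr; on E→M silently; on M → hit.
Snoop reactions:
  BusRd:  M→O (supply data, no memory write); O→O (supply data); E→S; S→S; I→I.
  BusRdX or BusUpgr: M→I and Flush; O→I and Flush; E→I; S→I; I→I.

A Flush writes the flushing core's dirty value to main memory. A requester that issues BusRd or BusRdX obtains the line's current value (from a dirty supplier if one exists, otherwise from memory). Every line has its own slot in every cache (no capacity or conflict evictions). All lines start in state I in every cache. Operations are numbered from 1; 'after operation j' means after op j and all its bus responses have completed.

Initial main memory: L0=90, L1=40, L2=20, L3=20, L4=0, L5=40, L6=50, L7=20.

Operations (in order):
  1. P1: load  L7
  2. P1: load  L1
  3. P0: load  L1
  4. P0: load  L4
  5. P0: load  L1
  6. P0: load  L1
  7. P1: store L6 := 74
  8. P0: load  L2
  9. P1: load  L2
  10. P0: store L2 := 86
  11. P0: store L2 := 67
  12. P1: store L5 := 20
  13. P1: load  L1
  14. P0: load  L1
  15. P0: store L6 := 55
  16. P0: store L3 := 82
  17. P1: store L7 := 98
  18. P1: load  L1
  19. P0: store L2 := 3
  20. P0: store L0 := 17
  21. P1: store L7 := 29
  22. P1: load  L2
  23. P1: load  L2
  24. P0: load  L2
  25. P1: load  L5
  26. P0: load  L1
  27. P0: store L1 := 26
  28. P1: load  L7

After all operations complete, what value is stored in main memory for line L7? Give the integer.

memory[L7] = 20

step 1: P1: load  L7  ⟶  IE  (L7)  txn=BusRd  M[L7]=20
step 2: P1: load  L1  ⟶  IE  (L1)  txn=BusRd  M[L1]=40
step 3: P0: load  L1  ⟶  SS  (L1)  txn=BusRd  M[L1]=40
step 4: P0: load  L4  ⟶  EI  (L4)  txn=BusRd  M[L4]=0
step 5: P0: load  L1  ⟶  SS  (L1)  txn=∅  M[L1]=40
step 6: P0: load  L1  ⟶  SS  (L1)  txn=∅  M[L1]=40
step 7: P1: store L6 := 74  ⟶  IM  (L6)  txn=BusRdX  M[L6]=50
step 8: P0: load  L2  ⟶  EI  (L2)  txn=BusRd  M[L2]=20
step 9: P1: load  L2  ⟶  SS  (L2)  txn=BusRd  M[L2]=20
step 10: P0: store L2 := 86  ⟶  MI  (L2)  txn=BusUpgr  M[L2]=20
step 11: P0: store L2 := 67  ⟶  MI  (L2)  txn=∅  M[L2]=20
step 12: P1: store L5 := 20  ⟶  IM  (L5)  txn=BusRdX  M[L5]=40
step 13: P1: load  L1  ⟶  SS  (L1)  txn=∅  M[L1]=40
step 14: P0: load  L1  ⟶  SS  (L1)  txn=∅  M[L1]=40
step 15: P0: store L6 := 55  ⟶  MI  (L6)  txn=BusRdX+Flush  M[L6]=74
step 16: P0: store L3 := 82  ⟶  MI  (L3)  txn=BusRdX  M[L3]=20
step 17: P1: store L7 := 98  ⟶  IM  (L7)  txn=∅  M[L7]=20
step 18: P1: load  L1  ⟶  SS  (L1)  txn=∅  M[L1]=40
step 19: P0: store L2 := 3  ⟶  MI  (L2)  txn=∅  M[L2]=20
step 20: P0: store L0 := 17  ⟶  MI  (L0)  txn=BusRdX  M[L0]=90
step 21: P1: store L7 := 29  ⟶  IM  (L7)  txn=∅  M[L7]=20
step 22: P1: load  L2  ⟶  OS  (L2)  txn=BusRd  M[L2]=20
step 23: P1: load  L2  ⟶  OS  (L2)  txn=∅  M[L2]=20
step 24: P0: load  L2  ⟶  OS  (L2)  txn=∅  M[L2]=20
step 25: P1: load  L5  ⟶  IM  (L5)  txn=∅  M[L5]=40
step 26: P0: load  L1  ⟶  SS  (L1)  txn=∅  M[L1]=40
step 27: P0: store L1 := 26  ⟶  MI  (L1)  txn=BusUpgr  M[L1]=40
step 28: P1: load  L7  ⟶  IM  (L7)  txn=∅  M[L7]=20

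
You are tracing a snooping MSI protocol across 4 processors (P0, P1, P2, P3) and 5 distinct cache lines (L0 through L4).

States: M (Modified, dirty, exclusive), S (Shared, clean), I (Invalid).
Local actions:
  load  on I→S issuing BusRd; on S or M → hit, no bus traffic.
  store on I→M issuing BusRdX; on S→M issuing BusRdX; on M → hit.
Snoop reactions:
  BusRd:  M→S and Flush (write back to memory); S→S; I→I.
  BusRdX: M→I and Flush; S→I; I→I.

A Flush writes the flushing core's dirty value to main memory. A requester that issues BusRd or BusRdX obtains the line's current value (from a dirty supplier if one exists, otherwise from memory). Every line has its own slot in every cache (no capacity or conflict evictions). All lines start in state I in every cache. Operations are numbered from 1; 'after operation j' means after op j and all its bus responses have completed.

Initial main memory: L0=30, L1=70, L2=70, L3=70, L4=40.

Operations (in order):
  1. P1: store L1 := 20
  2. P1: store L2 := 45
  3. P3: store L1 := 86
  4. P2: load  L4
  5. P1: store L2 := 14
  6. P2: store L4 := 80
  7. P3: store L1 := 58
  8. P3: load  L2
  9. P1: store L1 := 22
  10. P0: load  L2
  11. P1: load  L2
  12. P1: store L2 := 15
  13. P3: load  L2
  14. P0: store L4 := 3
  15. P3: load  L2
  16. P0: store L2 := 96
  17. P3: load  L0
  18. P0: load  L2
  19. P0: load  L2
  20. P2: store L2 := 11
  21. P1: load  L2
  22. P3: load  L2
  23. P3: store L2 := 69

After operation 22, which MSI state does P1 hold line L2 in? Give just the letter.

1. P1: store L1 := 20  bus=[BusRdX]  L1: P0=I P1=M P2=I P3=I  mem[L1]=70
2. P1: store L2 := 45  bus=[BusRdX]  L2: P0=I P1=M P2=I P3=I  mem[L2]=70
3. P3: store L1 := 86  bus=[BusRdX,Flush]  L1: P0=I P1=I P2=I P3=M  mem[L1]=20
4. P2: load  L4  bus=[BusRd]  L4: P0=I P1=I P2=S P3=I  mem[L4]=40
5. P1: store L2 := 14  bus=[-]  L2: P0=I P1=M P2=I P3=I  mem[L2]=70
6. P2: store L4 := 80  bus=[BusRdX]  L4: P0=I P1=I P2=M P3=I  mem[L4]=40
7. P3: store L1 := 58  bus=[-]  L1: P0=I P1=I P2=I P3=M  mem[L1]=20
8. P3: load  L2  bus=[BusRd,Flush]  L2: P0=I P1=S P2=I P3=S  mem[L2]=14
9. P1: store L1 := 22  bus=[BusRdX,Flush]  L1: P0=I P1=M P2=I P3=I  mem[L1]=58
10. P0: load  L2  bus=[BusRd]  L2: P0=S P1=S P2=I P3=S  mem[L2]=14
11. P1: load  L2  bus=[-]  L2: P0=S P1=S P2=I P3=S  mem[L2]=14
12. P1: store L2 := 15  bus=[BusRdX]  L2: P0=I P1=M P2=I P3=I  mem[L2]=14
13. P3: load  L2  bus=[BusRd,Flush]  L2: P0=I P1=S P2=I P3=S  mem[L2]=15
14. P0: store L4 := 3  bus=[BusRdX,Flush]  L4: P0=M P1=I P2=I P3=I  mem[L4]=80
15. P3: load  L2  bus=[-]  L2: P0=I P1=S P2=I P3=S  mem[L2]=15
16. P0: store L2 := 96  bus=[BusRdX]  L2: P0=M P1=I P2=I P3=I  mem[L2]=15
17. P3: load  L0  bus=[BusRd]  L0: P0=I P1=I P2=I P3=S  mem[L0]=30
18. P0: load  L2  bus=[-]  L2: P0=M P1=I P2=I P3=I  mem[L2]=15
19. P0: load  L2  bus=[-]  L2: P0=M P1=I P2=I P3=I  mem[L2]=15
20. P2: store L2 := 11  bus=[BusRdX,Flush]  L2: P0=I P1=I P2=M P3=I  mem[L2]=96
21. P1: load  L2  bus=[BusRd,Flush]  L2: P0=I P1=S P2=S P3=I  mem[L2]=11
22. P3: load  L2  bus=[BusRd]  L2: P0=I P1=S P2=S P3=S  mem[L2]=11
23. P3: store L2 := 69  bus=[BusRdX]  L2: P0=I P1=I P2=I P3=M  mem[L2]=11

state = S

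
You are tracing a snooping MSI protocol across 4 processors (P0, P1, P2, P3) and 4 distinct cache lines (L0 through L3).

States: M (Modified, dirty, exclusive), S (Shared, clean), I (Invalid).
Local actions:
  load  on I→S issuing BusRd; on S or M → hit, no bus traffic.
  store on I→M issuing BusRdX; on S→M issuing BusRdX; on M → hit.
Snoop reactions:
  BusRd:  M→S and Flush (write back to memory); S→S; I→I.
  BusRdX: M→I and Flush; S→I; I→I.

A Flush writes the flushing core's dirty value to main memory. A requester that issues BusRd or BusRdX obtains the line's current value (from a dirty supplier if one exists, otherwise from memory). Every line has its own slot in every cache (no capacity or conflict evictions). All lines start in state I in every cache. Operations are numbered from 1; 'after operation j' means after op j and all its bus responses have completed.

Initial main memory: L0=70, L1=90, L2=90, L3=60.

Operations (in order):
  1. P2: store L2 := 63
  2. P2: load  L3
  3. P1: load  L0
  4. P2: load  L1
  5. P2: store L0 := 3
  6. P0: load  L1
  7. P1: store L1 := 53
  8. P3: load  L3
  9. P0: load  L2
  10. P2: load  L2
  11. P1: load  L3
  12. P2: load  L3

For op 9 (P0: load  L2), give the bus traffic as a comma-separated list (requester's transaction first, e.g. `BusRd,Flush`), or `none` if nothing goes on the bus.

bus = BusRd,Flush

[1] P2: store L2 := 63 | P0:I, P1:I, P2:M(63), P3:I | bus: BusRdX
[2] P2: load  L3 | P0:I, P1:I, P2:S(60), P3:I | bus: BusRd
[3] P1: load  L0 | P0:I, P1:S(70), P2:I, P3:I | bus: BusRd
[4] P2: load  L1 | P0:I, P1:I, P2:S(90), P3:I | bus: BusRd
[5] P2: store L0 := 3 | P0:I, P1:I, P2:M(3), P3:I | bus: BusRdX
[6] P0: load  L1 | P0:S(90), P1:I, P2:S(90), P3:I | bus: BusRd
[7] P1: store L1 := 53 | P0:I, P1:M(53), P2:I, P3:I | bus: BusRdX
[8] P3: load  L3 | P0:I, P1:I, P2:S(60), P3:S(60) | bus: BusRd
[9] P0: load  L2 | P0:S(63), P1:I, P2:S(63), P3:I | bus: BusRd,Flush
[10] P2: load  L2 | P0:S(63), P1:I, P2:S(63), P3:I | bus: none
[11] P1: load  L3 | P0:I, P1:S(60), P2:S(60), P3:S(60) | bus: BusRd
[12] P2: load  L3 | P0:I, P1:S(60), P2:S(60), P3:S(60) | bus: none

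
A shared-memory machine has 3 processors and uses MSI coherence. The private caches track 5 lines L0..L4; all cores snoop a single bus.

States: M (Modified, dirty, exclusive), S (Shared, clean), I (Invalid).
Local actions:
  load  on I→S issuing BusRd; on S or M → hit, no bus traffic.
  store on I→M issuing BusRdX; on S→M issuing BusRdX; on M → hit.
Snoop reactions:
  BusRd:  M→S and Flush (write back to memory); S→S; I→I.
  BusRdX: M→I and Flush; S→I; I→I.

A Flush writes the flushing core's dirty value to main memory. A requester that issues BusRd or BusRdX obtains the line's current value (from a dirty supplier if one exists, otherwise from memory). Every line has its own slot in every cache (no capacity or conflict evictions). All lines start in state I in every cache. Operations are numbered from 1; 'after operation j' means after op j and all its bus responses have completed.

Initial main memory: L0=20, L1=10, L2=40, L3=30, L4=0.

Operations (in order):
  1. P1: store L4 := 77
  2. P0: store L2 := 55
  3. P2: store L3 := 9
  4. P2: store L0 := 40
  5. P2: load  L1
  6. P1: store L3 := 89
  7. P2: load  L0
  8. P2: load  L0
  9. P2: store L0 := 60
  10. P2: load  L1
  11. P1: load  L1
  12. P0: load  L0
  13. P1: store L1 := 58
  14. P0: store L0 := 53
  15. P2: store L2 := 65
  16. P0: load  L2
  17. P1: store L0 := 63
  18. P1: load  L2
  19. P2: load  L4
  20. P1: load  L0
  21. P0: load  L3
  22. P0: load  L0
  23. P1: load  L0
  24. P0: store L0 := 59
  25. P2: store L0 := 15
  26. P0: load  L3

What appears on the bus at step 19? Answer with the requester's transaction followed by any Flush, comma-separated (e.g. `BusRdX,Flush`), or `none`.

bus = BusRd,Flush

step 1: P1: store L4 := 77  ⟶  IMI  (L4)  txn=BusRdX  M[L4]=0
step 2: P0: store L2 := 55  ⟶  MII  (L2)  txn=BusRdX  M[L2]=40
step 3: P2: store L3 := 9  ⟶  IIM  (L3)  txn=BusRdX  M[L3]=30
step 4: P2: store L0 := 40  ⟶  IIM  (L0)  txn=BusRdX  M[L0]=20
step 5: P2: load  L1  ⟶  IIS  (L1)  txn=BusRd  M[L1]=10
step 6: P1: store L3 := 89  ⟶  IMI  (L3)  txn=BusRdX+Flush  M[L3]=9
step 7: P2: load  L0  ⟶  IIM  (L0)  txn=∅  M[L0]=20
step 8: P2: load  L0  ⟶  IIM  (L0)  txn=∅  M[L0]=20
step 9: P2: store L0 := 60  ⟶  IIM  (L0)  txn=∅  M[L0]=20
step 10: P2: load  L1  ⟶  IIS  (L1)  txn=∅  M[L1]=10
step 11: P1: load  L1  ⟶  ISS  (L1)  txn=BusRd  M[L1]=10
step 12: P0: load  L0  ⟶  SIS  (L0)  txn=BusRd+Flush  M[L0]=60
step 13: P1: store L1 := 58  ⟶  IMI  (L1)  txn=BusRdX  M[L1]=10
step 14: P0: store L0 := 53  ⟶  MII  (L0)  txn=BusRdX  M[L0]=60
step 15: P2: store L2 := 65  ⟶  IIM  (L2)  txn=BusRdX+Flush  M[L2]=55
step 16: P0: load  L2  ⟶  SIS  (L2)  txn=BusRd+Flush  M[L2]=65
step 17: P1: store L0 := 63  ⟶  IMI  (L0)  txn=BusRdX+Flush  M[L0]=53
step 18: P1: load  L2  ⟶  SSS  (L2)  txn=BusRd  M[L2]=65
step 19: P2: load  L4  ⟶  ISS  (L4)  txn=BusRd+Flush  M[L4]=77
step 20: P1: load  L0  ⟶  IMI  (L0)  txn=∅  M[L0]=53
step 21: P0: load  L3  ⟶  SSI  (L3)  txn=BusRd+Flush  M[L3]=89
step 22: P0: load  L0  ⟶  SSI  (L0)  txn=BusRd+Flush  M[L0]=63
step 23: P1: load  L0  ⟶  SSI  (L0)  txn=∅  M[L0]=63
step 24: P0: store L0 := 59  ⟶  MII  (L0)  txn=BusRdX  M[L0]=63
step 25: P2: store L0 := 15  ⟶  IIM  (L0)  txn=BusRdX+Flush  M[L0]=59
step 26: P0: load  L3  ⟶  SSI  (L3)  txn=∅  M[L3]=89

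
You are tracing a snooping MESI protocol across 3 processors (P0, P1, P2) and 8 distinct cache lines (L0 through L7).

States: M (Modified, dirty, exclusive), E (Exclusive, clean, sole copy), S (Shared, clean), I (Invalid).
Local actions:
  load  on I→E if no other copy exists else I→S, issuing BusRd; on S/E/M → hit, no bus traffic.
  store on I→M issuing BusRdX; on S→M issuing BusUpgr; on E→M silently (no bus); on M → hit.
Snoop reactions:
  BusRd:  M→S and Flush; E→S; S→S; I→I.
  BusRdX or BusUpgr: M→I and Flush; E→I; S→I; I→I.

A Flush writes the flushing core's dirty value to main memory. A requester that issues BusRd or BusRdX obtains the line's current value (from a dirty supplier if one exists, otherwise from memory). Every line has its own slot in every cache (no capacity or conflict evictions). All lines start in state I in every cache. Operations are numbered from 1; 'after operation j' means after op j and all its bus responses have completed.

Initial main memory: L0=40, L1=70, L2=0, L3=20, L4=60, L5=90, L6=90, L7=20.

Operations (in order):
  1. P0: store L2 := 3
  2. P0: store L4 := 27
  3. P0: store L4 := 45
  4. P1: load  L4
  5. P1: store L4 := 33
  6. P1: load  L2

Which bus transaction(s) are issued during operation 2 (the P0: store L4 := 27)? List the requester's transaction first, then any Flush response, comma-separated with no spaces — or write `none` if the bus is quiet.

bus = BusRdX

[1] P0: store L2 := 3 | P0:M(3), P1:I, P2:I | bus: BusRdX
[2] P0: store L4 := 27 | P0:M(27), P1:I, P2:I | bus: BusRdX
[3] P0: store L4 := 45 | P0:M(45), P1:I, P2:I | bus: none
[4] P1: load  L4 | P0:S(45), P1:S(45), P2:I | bus: BusRd,Flush
[5] P1: store L4 := 33 | P0:I, P1:M(33), P2:I | bus: BusUpgr
[6] P1: load  L2 | P0:S(3), P1:S(3), P2:I | bus: BusRd,Flush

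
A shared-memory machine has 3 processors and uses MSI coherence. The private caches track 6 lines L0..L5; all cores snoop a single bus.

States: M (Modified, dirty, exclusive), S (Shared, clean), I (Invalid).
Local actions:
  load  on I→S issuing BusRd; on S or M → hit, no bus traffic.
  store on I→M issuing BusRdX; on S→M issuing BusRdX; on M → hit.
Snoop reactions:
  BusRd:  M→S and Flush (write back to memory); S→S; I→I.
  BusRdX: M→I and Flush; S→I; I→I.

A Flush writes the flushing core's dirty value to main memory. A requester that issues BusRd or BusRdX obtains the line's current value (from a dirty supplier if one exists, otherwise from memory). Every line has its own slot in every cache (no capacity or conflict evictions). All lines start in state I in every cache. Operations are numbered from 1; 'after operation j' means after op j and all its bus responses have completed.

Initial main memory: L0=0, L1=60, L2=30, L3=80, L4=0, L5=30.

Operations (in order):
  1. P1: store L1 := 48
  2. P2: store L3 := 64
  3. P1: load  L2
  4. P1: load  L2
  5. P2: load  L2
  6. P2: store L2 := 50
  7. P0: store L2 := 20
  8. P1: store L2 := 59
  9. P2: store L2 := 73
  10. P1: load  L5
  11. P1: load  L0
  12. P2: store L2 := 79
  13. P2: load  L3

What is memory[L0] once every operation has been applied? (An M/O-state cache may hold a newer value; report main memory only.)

  op1 P1: store L1 := 48 → I/M/I on L1; bus BusRdX; mem=60
  op2 P2: store L3 := 64 → I/I/M on L3; bus BusRdX; mem=80
  op3 P1: load  L2 → I/S/I on L2; bus BusRd; mem=30
  op4 P1: load  L2 → I/S/I on L2; bus (none); mem=30
  op5 P2: load  L2 → I/S/S on L2; bus BusRd; mem=30
  op6 P2: store L2 := 50 → I/I/M on L2; bus BusRdX; mem=30
  op7 P0: store L2 := 20 → M/I/I on L2; bus BusRdX Flush; mem=50
  op8 P1: store L2 := 59 → I/M/I on L2; bus BusRdX Flush; mem=20
  op9 P2: store L2 := 73 → I/I/M on L2; bus BusRdX Flush; mem=59
  op10 P1: load  L5 → I/S/I on L5; bus BusRd; mem=30
  op11 P1: load  L0 → I/S/I on L0; bus BusRd; mem=0
  op12 P2: store L2 := 79 → I/I/M on L2; bus (none); mem=59
  op13 P2: load  L3 → I/I/M on L3; bus (none); mem=80

memory[L0] = 0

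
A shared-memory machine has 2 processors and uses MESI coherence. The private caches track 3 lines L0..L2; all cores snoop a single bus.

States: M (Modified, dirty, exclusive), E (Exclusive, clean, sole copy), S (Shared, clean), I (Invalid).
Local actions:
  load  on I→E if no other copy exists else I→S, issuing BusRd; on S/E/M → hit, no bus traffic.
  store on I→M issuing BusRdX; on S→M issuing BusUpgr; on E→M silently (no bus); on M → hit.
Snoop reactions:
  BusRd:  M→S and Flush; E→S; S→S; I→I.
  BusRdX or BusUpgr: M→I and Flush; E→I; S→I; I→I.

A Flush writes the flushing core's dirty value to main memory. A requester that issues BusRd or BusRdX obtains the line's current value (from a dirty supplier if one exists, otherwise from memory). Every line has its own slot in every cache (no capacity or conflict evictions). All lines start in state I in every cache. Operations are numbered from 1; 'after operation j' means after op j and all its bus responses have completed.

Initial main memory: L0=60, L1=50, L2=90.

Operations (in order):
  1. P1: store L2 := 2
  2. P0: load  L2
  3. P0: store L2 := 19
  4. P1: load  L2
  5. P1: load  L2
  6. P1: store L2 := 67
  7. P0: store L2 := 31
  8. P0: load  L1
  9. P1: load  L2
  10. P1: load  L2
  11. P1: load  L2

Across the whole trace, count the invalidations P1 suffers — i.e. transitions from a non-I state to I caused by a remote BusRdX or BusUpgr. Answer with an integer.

invalidations = 2

1. P1: store L2 := 2  bus=[BusRdX]  L2: P0=I P1=M  mem[L2]=90
2. P0: load  L2  bus=[BusRd,Flush]  L2: P0=S P1=S  mem[L2]=2
3. P0: store L2 := 19  bus=[BusUpgr]  L2: P0=M P1=I  mem[L2]=2
4. P1: load  L2  bus=[BusRd,Flush]  L2: P0=S P1=S  mem[L2]=19
5. P1: load  L2  bus=[-]  L2: P0=S P1=S  mem[L2]=19
6. P1: store L2 := 67  bus=[BusUpgr]  L2: P0=I P1=M  mem[L2]=19
7. P0: store L2 := 31  bus=[BusRdX,Flush]  L2: P0=M P1=I  mem[L2]=67
8. P0: load  L1  bus=[BusRd]  L1: P0=E P1=I  mem[L1]=50
9. P1: load  L2  bus=[BusRd,Flush]  L2: P0=S P1=S  mem[L2]=31
10. P1: load  L2  bus=[-]  L2: P0=S P1=S  mem[L2]=31
11. P1: load  L2  bus=[-]  L2: P0=S P1=S  mem[L2]=31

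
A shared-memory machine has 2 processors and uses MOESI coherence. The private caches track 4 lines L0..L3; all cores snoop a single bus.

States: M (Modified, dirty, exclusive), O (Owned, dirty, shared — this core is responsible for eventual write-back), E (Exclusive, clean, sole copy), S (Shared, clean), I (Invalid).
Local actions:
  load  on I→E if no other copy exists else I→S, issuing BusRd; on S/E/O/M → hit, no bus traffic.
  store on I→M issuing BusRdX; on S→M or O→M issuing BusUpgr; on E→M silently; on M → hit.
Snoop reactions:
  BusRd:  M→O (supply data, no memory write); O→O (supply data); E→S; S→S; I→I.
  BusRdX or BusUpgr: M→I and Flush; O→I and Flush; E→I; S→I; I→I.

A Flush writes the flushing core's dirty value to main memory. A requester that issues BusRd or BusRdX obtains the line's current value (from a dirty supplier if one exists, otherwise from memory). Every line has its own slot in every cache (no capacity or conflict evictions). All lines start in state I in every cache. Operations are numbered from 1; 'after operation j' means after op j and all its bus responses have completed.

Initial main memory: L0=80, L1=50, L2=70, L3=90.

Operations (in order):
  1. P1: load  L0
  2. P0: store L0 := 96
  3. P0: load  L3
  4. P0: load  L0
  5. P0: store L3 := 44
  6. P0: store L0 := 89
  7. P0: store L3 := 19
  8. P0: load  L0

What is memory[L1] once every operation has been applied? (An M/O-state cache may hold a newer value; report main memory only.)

1. P1: load  L0  bus=[BusRd]  L0: P0=I P1=E  mem[L0]=80
2. P0: store L0 := 96  bus=[BusRdX]  L0: P0=M P1=I  mem[L0]=80
3. P0: load  L3  bus=[BusRd]  L3: P0=E P1=I  mem[L3]=90
4. P0: load  L0  bus=[-]  L0: P0=M P1=I  mem[L0]=80
5. P0: store L3 := 44  bus=[-]  L3: P0=M P1=I  mem[L3]=90
6. P0: store L0 := 89  bus=[-]  L0: P0=M P1=I  mem[L0]=80
7. P0: store L3 := 19  bus=[-]  L3: P0=M P1=I  mem[L3]=90
8. P0: load  L0  bus=[-]  L0: P0=M P1=I  mem[L0]=80

memory[L1] = 50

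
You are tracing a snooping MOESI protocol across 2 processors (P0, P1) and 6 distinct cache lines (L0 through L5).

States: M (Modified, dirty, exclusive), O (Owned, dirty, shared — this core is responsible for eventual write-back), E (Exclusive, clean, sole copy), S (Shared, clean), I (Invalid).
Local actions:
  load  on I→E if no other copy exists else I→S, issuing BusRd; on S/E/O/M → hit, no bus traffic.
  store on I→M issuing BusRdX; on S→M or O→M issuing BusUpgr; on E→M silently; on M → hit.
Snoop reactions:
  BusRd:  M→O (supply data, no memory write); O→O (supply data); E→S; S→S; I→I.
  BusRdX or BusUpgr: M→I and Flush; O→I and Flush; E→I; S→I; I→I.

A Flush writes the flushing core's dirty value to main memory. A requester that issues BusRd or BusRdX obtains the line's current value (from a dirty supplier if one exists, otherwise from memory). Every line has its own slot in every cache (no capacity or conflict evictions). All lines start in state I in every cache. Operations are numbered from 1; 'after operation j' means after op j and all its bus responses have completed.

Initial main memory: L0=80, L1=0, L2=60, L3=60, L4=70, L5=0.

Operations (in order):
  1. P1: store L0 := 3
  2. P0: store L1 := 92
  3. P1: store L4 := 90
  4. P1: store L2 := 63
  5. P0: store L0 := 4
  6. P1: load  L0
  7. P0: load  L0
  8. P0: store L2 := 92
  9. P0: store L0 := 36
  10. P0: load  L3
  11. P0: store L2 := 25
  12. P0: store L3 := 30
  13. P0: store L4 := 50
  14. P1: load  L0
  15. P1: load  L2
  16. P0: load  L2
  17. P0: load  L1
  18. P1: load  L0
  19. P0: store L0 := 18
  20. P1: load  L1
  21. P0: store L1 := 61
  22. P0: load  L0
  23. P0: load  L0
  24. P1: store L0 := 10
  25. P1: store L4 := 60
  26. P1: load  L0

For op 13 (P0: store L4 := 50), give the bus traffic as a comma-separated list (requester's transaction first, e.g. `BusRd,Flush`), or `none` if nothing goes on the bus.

bus = BusRdX,Flush

step 1: P1: store L0 := 3  ⟶  IM  (L0)  txn=BusRdX  M[L0]=80
step 2: P0: store L1 := 92  ⟶  MI  (L1)  txn=BusRdX  M[L1]=0
step 3: P1: store L4 := 90  ⟶  IM  (L4)  txn=BusRdX  M[L4]=70
step 4: P1: store L2 := 63  ⟶  IM  (L2)  txn=BusRdX  M[L2]=60
step 5: P0: store L0 := 4  ⟶  MI  (L0)  txn=BusRdX+Flush  M[L0]=3
step 6: P1: load  L0  ⟶  OS  (L0)  txn=BusRd  M[L0]=3
step 7: P0: load  L0  ⟶  OS  (L0)  txn=∅  M[L0]=3
step 8: P0: store L2 := 92  ⟶  MI  (L2)  txn=BusRdX+Flush  M[L2]=63
step 9: P0: store L0 := 36  ⟶  MI  (L0)  txn=BusUpgr  M[L0]=3
step 10: P0: load  L3  ⟶  EI  (L3)  txn=BusRd  M[L3]=60
step 11: P0: store L2 := 25  ⟶  MI  (L2)  txn=∅  M[L2]=63
step 12: P0: store L3 := 30  ⟶  MI  (L3)  txn=∅  M[L3]=60
step 13: P0: store L4 := 50  ⟶  MI  (L4)  txn=BusRdX+Flush  M[L4]=90
step 14: P1: load  L0  ⟶  OS  (L0)  txn=BusRd  M[L0]=3
step 15: P1: load  L2  ⟶  OS  (L2)  txn=BusRd  M[L2]=63
step 16: P0: load  L2  ⟶  OS  (L2)  txn=∅  M[L2]=63
step 17: P0: load  L1  ⟶  MI  (L1)  txn=∅  M[L1]=0
step 18: P1: load  L0  ⟶  OS  (L0)  txn=∅  M[L0]=3
step 19: P0: store L0 := 18  ⟶  MI  (L0)  txn=BusUpgr  M[L0]=3
step 20: P1: load  L1  ⟶  OS  (L1)  txn=BusRd  M[L1]=0
step 21: P0: store L1 := 61  ⟶  MI  (L1)  txn=BusUpgr  M[L1]=0
step 22: P0: load  L0  ⟶  MI  (L0)  txn=∅  M[L0]=3
step 23: P0: load  L0  ⟶  MI  (L0)  txn=∅  M[L0]=3
step 24: P1: store L0 := 10  ⟶  IM  (L0)  txn=BusRdX+Flush  M[L0]=18
step 25: P1: store L4 := 60  ⟶  IM  (L4)  txn=BusRdX+Flush  M[L4]=50
step 26: P1: load  L0  ⟶  IM  (L0)  txn=∅  M[L0]=18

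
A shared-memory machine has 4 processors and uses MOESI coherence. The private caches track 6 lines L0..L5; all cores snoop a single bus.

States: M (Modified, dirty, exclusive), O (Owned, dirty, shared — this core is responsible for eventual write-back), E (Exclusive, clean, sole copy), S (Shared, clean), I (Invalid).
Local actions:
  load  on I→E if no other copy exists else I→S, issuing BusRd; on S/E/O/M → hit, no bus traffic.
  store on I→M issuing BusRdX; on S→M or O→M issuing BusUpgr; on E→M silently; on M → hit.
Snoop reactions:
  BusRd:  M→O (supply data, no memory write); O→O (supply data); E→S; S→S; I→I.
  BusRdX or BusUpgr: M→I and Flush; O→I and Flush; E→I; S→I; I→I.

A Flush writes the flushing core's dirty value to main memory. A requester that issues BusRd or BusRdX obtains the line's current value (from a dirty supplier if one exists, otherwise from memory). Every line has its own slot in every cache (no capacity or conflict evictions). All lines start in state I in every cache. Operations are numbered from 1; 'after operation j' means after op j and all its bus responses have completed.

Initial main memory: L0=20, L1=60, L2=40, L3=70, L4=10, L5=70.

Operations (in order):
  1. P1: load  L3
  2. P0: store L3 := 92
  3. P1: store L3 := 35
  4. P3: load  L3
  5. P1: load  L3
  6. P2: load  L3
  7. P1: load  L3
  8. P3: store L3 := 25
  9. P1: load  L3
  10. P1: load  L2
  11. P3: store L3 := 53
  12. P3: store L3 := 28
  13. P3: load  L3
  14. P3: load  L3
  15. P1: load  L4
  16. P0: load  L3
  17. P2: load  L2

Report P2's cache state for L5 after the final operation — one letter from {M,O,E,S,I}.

state = I

step 1: P1: load  L3  ⟶  IEII  (L3)  txn=BusRd  M[L3]=70
step 2: P0: store L3 := 92  ⟶  MIII  (L3)  txn=BusRdX  M[L3]=70
step 3: P1: store L3 := 35  ⟶  IMII  (L3)  txn=BusRdX+Flush  M[L3]=92
step 4: P3: load  L3  ⟶  IOIS  (L3)  txn=BusRd  M[L3]=92
step 5: P1: load  L3  ⟶  IOIS  (L3)  txn=∅  M[L3]=92
step 6: P2: load  L3  ⟶  IOSS  (L3)  txn=BusRd  M[L3]=92
step 7: P1: load  L3  ⟶  IOSS  (L3)  txn=∅  M[L3]=92
step 8: P3: store L3 := 25  ⟶  IIIM  (L3)  txn=BusUpgr+Flush  M[L3]=35
step 9: P1: load  L3  ⟶  ISIO  (L3)  txn=BusRd  M[L3]=35
step 10: P1: load  L2  ⟶  IEII  (L2)  txn=BusRd  M[L2]=40
step 11: P3: store L3 := 53  ⟶  IIIM  (L3)  txn=BusUpgr  M[L3]=35
step 12: P3: store L3 := 28  ⟶  IIIM  (L3)  txn=∅  M[L3]=35
step 13: P3: load  L3  ⟶  IIIM  (L3)  txn=∅  M[L3]=35
step 14: P3: load  L3  ⟶  IIIM  (L3)  txn=∅  M[L3]=35
step 15: P1: load  L4  ⟶  IEII  (L4)  txn=BusRd  M[L4]=10
step 16: P0: load  L3  ⟶  SIIO  (L3)  txn=BusRd  M[L3]=35
step 17: P2: load  L2  ⟶  ISSI  (L2)  txn=BusRd  M[L2]=40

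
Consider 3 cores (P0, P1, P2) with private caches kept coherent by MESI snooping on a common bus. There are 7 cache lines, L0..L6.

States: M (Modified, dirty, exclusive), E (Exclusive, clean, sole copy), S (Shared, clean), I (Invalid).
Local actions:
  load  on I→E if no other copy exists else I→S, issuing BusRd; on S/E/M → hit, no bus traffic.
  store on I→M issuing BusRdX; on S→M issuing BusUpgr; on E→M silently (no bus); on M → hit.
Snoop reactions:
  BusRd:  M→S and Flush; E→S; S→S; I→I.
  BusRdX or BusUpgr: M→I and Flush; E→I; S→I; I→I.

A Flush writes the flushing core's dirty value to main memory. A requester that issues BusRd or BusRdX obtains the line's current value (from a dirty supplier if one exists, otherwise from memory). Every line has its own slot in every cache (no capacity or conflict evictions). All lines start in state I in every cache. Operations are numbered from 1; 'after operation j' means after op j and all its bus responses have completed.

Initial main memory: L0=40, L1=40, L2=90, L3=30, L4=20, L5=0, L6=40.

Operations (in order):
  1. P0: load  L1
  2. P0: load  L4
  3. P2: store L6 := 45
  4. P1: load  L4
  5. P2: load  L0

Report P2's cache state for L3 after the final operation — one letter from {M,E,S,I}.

state = I

1. P0: load  L1  bus=[BusRd]  L1: P0=E P1=I P2=I  mem[L1]=40
2. P0: load  L4  bus=[BusRd]  L4: P0=E P1=I P2=I  mem[L4]=20
3. P2: store L6 := 45  bus=[BusRdX]  L6: P0=I P1=I P2=M  mem[L6]=40
4. P1: load  L4  bus=[BusRd]  L4: P0=S P1=S P2=I  mem[L4]=20
5. P2: load  L0  bus=[BusRd]  L0: P0=I P1=I P2=E  mem[L0]=40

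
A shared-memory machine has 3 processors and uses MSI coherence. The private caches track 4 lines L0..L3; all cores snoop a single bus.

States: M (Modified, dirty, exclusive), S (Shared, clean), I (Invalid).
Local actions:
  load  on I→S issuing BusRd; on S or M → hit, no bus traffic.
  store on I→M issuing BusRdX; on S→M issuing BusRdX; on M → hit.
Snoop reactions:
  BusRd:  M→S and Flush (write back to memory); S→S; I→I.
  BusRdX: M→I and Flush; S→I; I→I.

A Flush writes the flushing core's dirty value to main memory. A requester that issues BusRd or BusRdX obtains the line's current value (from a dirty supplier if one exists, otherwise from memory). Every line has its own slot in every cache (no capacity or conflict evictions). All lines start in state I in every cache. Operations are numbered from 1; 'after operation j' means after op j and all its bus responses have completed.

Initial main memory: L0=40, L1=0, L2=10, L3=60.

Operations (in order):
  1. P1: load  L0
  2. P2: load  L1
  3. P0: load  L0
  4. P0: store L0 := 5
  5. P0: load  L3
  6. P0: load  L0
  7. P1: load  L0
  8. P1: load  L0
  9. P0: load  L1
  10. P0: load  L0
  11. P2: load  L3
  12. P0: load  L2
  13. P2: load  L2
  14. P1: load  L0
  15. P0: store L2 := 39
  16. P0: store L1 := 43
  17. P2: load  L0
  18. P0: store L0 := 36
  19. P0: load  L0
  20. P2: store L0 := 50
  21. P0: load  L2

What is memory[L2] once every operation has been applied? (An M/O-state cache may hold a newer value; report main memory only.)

  op1 P1: load  L0 → I/S/I on L0; bus BusRd; mem=40
  op2 P2: load  L1 → I/I/S on L1; bus BusRd; mem=0
  op3 P0: load  L0 → S/S/I on L0; bus BusRd; mem=40
  op4 P0: store L0 := 5 → M/I/I on L0; bus BusRdX; mem=40
  op5 P0: load  L3 → S/I/I on L3; bus BusRd; mem=60
  op6 P0: load  L0 → M/I/I on L0; bus (none); mem=40
  op7 P1: load  L0 → S/S/I on L0; bus BusRd Flush; mem=5
  op8 P1: load  L0 → S/S/I on L0; bus (none); mem=5
  op9 P0: load  L1 → S/I/S on L1; bus BusRd; mem=0
  op10 P0: load  L0 → S/S/I on L0; bus (none); mem=5
  op11 P2: load  L3 → S/I/S on L3; bus BusRd; mem=60
  op12 P0: load  L2 → S/I/I on L2; bus BusRd; mem=10
  op13 P2: load  L2 → S/I/S on L2; bus BusRd; mem=10
  op14 P1: load  L0 → S/S/I on L0; bus (none); mem=5
  op15 P0: store L2 := 39 → M/I/I on L2; bus BusRdX; mem=10
  op16 P0: store L1 := 43 → M/I/I on L1; bus BusRdX; mem=0
  op17 P2: load  L0 → S/S/S on L0; bus BusRd; mem=5
  op18 P0: store L0 := 36 → M/I/I on L0; bus BusRdX; mem=5
  op19 P0: load  L0 → M/I/I on L0; bus (none); mem=5
  op20 P2: store L0 := 50 → I/I/M on L0; bus BusRdX Flush; mem=36
  op21 P0: load  L2 → M/I/I on L2; bus (none); mem=10

memory[L2] = 10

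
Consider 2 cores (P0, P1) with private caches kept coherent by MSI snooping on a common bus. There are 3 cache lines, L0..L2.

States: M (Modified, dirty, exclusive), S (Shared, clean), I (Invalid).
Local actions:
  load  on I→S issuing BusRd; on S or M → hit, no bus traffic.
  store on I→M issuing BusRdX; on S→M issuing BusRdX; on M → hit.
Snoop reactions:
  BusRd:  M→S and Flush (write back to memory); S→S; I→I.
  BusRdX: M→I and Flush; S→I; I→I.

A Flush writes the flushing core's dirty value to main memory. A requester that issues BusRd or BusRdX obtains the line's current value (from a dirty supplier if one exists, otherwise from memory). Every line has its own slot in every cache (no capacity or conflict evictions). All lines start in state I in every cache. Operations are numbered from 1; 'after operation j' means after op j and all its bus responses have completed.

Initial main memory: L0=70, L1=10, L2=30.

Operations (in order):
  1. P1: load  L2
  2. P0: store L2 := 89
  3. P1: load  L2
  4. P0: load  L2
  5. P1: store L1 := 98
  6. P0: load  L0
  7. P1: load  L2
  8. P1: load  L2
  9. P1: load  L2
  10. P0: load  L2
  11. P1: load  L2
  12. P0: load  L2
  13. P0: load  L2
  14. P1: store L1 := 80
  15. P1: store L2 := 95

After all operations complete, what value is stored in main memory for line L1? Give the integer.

memory[L1] = 10

1. P1: load  L2  bus=[BusRd]  L2: P0=I P1=S  mem[L2]=30
2. P0: store L2 := 89  bus=[BusRdX]  L2: P0=M P1=I  mem[L2]=30
3. P1: load  L2  bus=[BusRd,Flush]  L2: P0=S P1=S  mem[L2]=89
4. P0: load  L2  bus=[-]  L2: P0=S P1=S  mem[L2]=89
5. P1: store L1 := 98  bus=[BusRdX]  L1: P0=I P1=M  mem[L1]=10
6. P0: load  L0  bus=[BusRd]  L0: P0=S P1=I  mem[L0]=70
7. P1: load  L2  bus=[-]  L2: P0=S P1=S  mem[L2]=89
8. P1: load  L2  bus=[-]  L2: P0=S P1=S  mem[L2]=89
9. P1: load  L2  bus=[-]  L2: P0=S P1=S  mem[L2]=89
10. P0: load  L2  bus=[-]  L2: P0=S P1=S  mem[L2]=89
11. P1: load  L2  bus=[-]  L2: P0=S P1=S  mem[L2]=89
12. P0: load  L2  bus=[-]  L2: P0=S P1=S  mem[L2]=89
13. P0: load  L2  bus=[-]  L2: P0=S P1=S  mem[L2]=89
14. P1: store L1 := 80  bus=[-]  L1: P0=I P1=M  mem[L1]=10
15. P1: store L2 := 95  bus=[BusRdX]  L2: P0=I P1=M  mem[L2]=89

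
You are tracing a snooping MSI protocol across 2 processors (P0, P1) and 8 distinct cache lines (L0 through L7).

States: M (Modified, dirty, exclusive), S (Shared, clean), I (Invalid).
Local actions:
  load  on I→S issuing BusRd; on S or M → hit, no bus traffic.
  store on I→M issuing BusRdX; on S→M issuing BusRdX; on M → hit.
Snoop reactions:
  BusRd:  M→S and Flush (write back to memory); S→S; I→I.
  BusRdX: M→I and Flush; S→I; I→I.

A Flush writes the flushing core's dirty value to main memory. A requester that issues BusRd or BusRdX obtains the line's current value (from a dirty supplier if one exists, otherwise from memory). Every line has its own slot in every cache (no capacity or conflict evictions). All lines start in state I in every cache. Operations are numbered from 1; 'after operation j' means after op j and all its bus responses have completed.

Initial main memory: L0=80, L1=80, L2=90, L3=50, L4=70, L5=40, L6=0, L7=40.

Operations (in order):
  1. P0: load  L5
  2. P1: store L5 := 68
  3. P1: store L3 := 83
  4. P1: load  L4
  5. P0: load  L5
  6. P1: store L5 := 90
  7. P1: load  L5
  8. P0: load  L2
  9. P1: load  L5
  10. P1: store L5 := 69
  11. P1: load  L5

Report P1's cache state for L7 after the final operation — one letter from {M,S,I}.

state = I

1. P0: load  L5  bus=[BusRd]  L5: P0=S P1=I  mem[L5]=40
2. P1: store L5 := 68  bus=[BusRdX]  L5: P0=I P1=M  mem[L5]=40
3. P1: store L3 := 83  bus=[BusRdX]  L3: P0=I P1=M  mem[L3]=50
4. P1: load  L4  bus=[BusRd]  L4: P0=I P1=S  mem[L4]=70
5. P0: load  L5  bus=[BusRd,Flush]  L5: P0=S P1=S  mem[L5]=68
6. P1: store L5 := 90  bus=[BusRdX]  L5: P0=I P1=M  mem[L5]=68
7. P1: load  L5  bus=[-]  L5: P0=I P1=M  mem[L5]=68
8. P0: load  L2  bus=[BusRd]  L2: P0=S P1=I  mem[L2]=90
9. P1: load  L5  bus=[-]  L5: P0=I P1=M  mem[L5]=68
10. P1: store L5 := 69  bus=[-]  L5: P0=I P1=M  mem[L5]=68
11. P1: load  L5  bus=[-]  L5: P0=I P1=M  mem[L5]=68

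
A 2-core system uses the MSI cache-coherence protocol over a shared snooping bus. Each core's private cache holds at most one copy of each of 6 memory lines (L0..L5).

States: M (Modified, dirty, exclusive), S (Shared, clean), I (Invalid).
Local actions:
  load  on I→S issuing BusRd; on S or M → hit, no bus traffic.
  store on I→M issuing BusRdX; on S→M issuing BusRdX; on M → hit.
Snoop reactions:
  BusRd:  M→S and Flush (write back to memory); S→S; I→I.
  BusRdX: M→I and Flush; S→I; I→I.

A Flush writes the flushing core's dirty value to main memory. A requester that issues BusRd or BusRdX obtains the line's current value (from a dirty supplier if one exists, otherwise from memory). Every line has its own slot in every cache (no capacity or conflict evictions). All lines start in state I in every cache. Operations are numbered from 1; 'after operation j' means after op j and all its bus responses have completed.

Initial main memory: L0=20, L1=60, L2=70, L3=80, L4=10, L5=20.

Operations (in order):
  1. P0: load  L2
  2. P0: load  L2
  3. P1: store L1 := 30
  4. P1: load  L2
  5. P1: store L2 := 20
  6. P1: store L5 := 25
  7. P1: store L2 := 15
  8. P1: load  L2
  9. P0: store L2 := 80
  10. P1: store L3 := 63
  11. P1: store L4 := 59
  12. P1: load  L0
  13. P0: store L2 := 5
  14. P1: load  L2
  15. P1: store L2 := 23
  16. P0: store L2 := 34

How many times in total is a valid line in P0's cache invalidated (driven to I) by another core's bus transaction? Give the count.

invalidations = 2

[1] P0: load  L2 | P0:S(70), P1:I | bus: BusRd
[2] P0: load  L2 | P0:S(70), P1:I | bus: none
[3] P1: store L1 := 30 | P0:I, P1:M(30) | bus: BusRdX
[4] P1: load  L2 | P0:S(70), P1:S(70) | bus: BusRd
[5] P1: store L2 := 20 | P0:I, P1:M(20) | bus: BusRdX
[6] P1: store L5 := 25 | P0:I, P1:M(25) | bus: BusRdX
[7] P1: store L2 := 15 | P0:I, P1:M(15) | bus: none
[8] P1: load  L2 | P0:I, P1:M(15) | bus: none
[9] P0: store L2 := 80 | P0:M(80), P1:I | bus: BusRdX,Flush
[10] P1: store L3 := 63 | P0:I, P1:M(63) | bus: BusRdX
[11] P1: store L4 := 59 | P0:I, P1:M(59) | bus: BusRdX
[12] P1: load  L0 | P0:I, P1:S(20) | bus: BusRd
[13] P0: store L2 := 5 | P0:M(5), P1:I | bus: none
[14] P1: load  L2 | P0:S(5), P1:S(5) | bus: BusRd,Flush
[15] P1: store L2 := 23 | P0:I, P1:M(23) | bus: BusRdX
[16] P0: store L2 := 34 | P0:M(34), P1:I | bus: BusRdX,Flush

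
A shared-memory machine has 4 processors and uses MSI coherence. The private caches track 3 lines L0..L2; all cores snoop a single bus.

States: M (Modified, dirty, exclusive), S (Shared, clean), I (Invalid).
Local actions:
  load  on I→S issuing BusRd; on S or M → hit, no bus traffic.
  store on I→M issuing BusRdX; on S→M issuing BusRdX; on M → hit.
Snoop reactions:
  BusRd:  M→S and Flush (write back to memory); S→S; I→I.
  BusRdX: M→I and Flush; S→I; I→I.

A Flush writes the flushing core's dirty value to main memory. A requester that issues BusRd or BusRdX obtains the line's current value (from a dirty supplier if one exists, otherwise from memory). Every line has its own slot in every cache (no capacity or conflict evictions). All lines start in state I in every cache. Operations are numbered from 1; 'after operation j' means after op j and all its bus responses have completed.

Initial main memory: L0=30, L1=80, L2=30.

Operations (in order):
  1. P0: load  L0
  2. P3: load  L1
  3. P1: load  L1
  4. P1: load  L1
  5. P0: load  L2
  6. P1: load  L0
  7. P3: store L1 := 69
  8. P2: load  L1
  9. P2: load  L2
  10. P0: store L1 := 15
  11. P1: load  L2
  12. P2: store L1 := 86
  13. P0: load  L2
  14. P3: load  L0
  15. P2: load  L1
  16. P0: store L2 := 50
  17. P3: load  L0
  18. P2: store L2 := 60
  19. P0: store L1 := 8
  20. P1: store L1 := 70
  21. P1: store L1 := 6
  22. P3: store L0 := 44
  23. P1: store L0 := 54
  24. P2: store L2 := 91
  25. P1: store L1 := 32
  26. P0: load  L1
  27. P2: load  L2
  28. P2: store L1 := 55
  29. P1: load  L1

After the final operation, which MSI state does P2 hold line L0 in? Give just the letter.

state = I

step 1: P0: load  L0  ⟶  SIII  (L0)  txn=BusRd  M[L0]=30
step 2: P3: load  L1  ⟶  IIIS  (L1)  txn=BusRd  M[L1]=80
step 3: P1: load  L1  ⟶  ISIS  (L1)  txn=BusRd  M[L1]=80
step 4: P1: load  L1  ⟶  ISIS  (L1)  txn=∅  M[L1]=80
step 5: P0: load  L2  ⟶  SIII  (L2)  txn=BusRd  M[L2]=30
step 6: P1: load  L0  ⟶  SSII  (L0)  txn=BusRd  M[L0]=30
step 7: P3: store L1 := 69  ⟶  IIIM  (L1)  txn=BusRdX  M[L1]=80
step 8: P2: load  L1  ⟶  IISS  (L1)  txn=BusRd+Flush  M[L1]=69
step 9: P2: load  L2  ⟶  SISI  (L2)  txn=BusRd  M[L2]=30
step 10: P0: store L1 := 15  ⟶  MIII  (L1)  txn=BusRdX  M[L1]=69
step 11: P1: load  L2  ⟶  SSSI  (L2)  txn=BusRd  M[L2]=30
step 12: P2: store L1 := 86  ⟶  IIMI  (L1)  txn=BusRdX+Flush  M[L1]=15
step 13: P0: load  L2  ⟶  SSSI  (L2)  txn=∅  M[L2]=30
step 14: P3: load  L0  ⟶  SSIS  (L0)  txn=BusRd  M[L0]=30
step 15: P2: load  L1  ⟶  IIMI  (L1)  txn=∅  M[L1]=15
step 16: P0: store L2 := 50  ⟶  MIII  (L2)  txn=BusRdX  M[L2]=30
step 17: P3: load  L0  ⟶  SSIS  (L0)  txn=∅  M[L0]=30
step 18: P2: store L2 := 60  ⟶  IIMI  (L2)  txn=BusRdX+Flush  M[L2]=50
step 19: P0: store L1 := 8  ⟶  MIII  (L1)  txn=BusRdX+Flush  M[L1]=86
step 20: P1: store L1 := 70  ⟶  IMII  (L1)  txn=BusRdX+Flush  M[L1]=8
step 21: P1: store L1 := 6  ⟶  IMII  (L1)  txn=∅  M[L1]=8
step 22: P3: store L0 := 44  ⟶  IIIM  (L0)  txn=BusRdX  M[L0]=30
step 23: P1: store L0 := 54  ⟶  IMII  (L0)  txn=BusRdX+Flush  M[L0]=44
step 24: P2: store L2 := 91  ⟶  IIMI  (L2)  txn=∅  M[L2]=50
step 25: P1: store L1 := 32  ⟶  IMII  (L1)  txn=∅  M[L1]=8
step 26: P0: load  L1  ⟶  SSII  (L1)  txn=BusRd+Flush  M[L1]=32
step 27: P2: load  L2  ⟶  IIMI  (L2)  txn=∅  M[L2]=50
step 28: P2: store L1 := 55  ⟶  IIMI  (L1)  txn=BusRdX  M[L1]=32
step 29: P1: load  L1  ⟶  ISSI  (L1)  txn=BusRd+Flush  M[L1]=55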